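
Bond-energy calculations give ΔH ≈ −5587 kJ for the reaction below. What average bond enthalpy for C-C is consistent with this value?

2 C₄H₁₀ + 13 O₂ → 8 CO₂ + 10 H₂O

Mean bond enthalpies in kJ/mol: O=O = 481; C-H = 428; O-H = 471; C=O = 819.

Let D be the C-C bond energy.
Σ(broken) = 6×D + 20×428 + 13×481 = 14813 + 6D
Σ(formed) = 16×819 + 20×471 = 22524
ΔH = Σ(broken) − Σ(formed) = (14813 + 6D) − (22524) = −7711 + 6D
Setting this equal to −5587 kJ gives 6D = 2124, so D = 354 kJ/mol.

D(C-C) ≈ 354 kJ/mol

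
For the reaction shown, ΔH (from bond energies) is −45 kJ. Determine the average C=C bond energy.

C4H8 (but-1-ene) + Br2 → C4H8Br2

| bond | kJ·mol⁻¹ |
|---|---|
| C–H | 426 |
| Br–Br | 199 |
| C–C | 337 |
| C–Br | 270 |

D(C=C) ≈ 633 kJ/mol

Let D be the C=C bond energy.
Σ(broken) = 1×199 + 2×337 + 8×426 + 1×D = 4281 + D
Σ(formed) = 2×270 + 3×337 + 8×426 = 4959
ΔH = Σ(broken) − Σ(formed) = (4281 + D) − (4959) = −678 + D
Setting this equal to −45 kJ gives D = 633 kJ/mol.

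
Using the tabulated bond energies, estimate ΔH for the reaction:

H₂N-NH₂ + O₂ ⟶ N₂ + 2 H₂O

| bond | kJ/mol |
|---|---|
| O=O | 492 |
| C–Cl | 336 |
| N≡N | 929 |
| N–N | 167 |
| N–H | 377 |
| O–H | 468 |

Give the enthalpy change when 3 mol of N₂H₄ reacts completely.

Bonds broken (reactants):
  N–H: 4 × 377 = 1508
  N–N: 1 × 167 = 167
  O=O: 1 × 492 = 492
  Σ(broken) = 2167 kJ
Bonds formed (products):
  N≡N: 1 × 929 = 929
  O–H: 4 × 468 = 1872
  Σ(formed) = 2801 kJ
ΔH = Σ(broken) − Σ(formed) = 2167 − 2801 = −634 kJ
For 3× the reaction as written: 3 × (−634) = −1902 kJ

ΔH = −1902 kJ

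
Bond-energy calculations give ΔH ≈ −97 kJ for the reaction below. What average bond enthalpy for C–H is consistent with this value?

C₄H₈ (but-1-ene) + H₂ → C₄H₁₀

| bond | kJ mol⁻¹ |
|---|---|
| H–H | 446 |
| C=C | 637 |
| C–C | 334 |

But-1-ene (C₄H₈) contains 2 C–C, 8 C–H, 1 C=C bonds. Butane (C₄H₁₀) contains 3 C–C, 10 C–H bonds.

Let D be the C–H bond energy.
Σ(broken) = 2×334 + 8×D + 1×637 + 1×446 = 1751 + 8D
Σ(formed) = 3×334 + 10×D = 1002 + 10D
ΔH = Σ(broken) − Σ(formed) = (1751 + 8D) − (1002 + 10D) = +749 − 2D
Setting this equal to −97 kJ gives 2D = 846, so D = 423 kJ/mol.

D(C–H) ≈ 423 kJ/mol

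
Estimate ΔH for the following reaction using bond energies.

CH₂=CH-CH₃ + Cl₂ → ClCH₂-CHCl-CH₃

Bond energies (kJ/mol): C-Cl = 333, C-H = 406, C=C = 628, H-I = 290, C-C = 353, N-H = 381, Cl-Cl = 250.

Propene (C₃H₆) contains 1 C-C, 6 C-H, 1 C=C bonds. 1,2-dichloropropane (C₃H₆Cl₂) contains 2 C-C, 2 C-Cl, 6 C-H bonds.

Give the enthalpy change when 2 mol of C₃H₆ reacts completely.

Bonds broken (reactants):
  C-C: 1 × 353 = 353
  C-H: 6 × 406 = 2436
  C=C: 1 × 628 = 628
  Cl-Cl: 1 × 250 = 250
  Σ(broken) = 3667 kJ
Bonds formed (products):
  C-C: 2 × 353 = 706
  C-Cl: 2 × 333 = 666
  C-H: 6 × 406 = 2436
  Σ(formed) = 3808 kJ
ΔH = Σ(broken) − Σ(formed) = 3667 − 3808 = −141 kJ
For 2× the reaction as written: 2 × (−141) = −282 kJ

ΔH = −282 kJ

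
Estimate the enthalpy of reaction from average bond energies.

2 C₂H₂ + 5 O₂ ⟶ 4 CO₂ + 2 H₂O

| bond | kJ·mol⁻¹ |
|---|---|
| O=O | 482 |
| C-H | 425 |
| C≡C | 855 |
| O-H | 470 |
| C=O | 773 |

Bonds broken (reactants):
  C≡C: 2 × 855 = 1710
  C-H: 4 × 425 = 1700
  O=O: 5 × 482 = 2410
  Σ(broken) = 5820 kJ
Bonds formed (products):
  C=O: 8 × 773 = 6184
  O-H: 4 × 470 = 1880
  Σ(formed) = 8064 kJ
ΔH = Σ(broken) − Σ(formed) = 5820 − 8064 = −2244 kJ

ΔH ≈ −2244 kJ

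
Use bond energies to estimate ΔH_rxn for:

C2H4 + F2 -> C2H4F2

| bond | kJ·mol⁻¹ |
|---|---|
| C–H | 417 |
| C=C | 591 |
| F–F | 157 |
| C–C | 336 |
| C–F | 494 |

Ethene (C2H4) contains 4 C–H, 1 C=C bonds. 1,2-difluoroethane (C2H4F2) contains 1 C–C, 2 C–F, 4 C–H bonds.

ΔH ≈ −576 kJ

Bonds broken (reactants):
  C–H: 4 × 417 = 1668
  C=C: 1 × 591 = 591
  F–F: 1 × 157 = 157
  Σ(broken) = 2416 kJ
Bonds formed (products):
  C–C: 1 × 336 = 336
  C–F: 2 × 494 = 988
  C–H: 4 × 417 = 1668
  Σ(formed) = 2992 kJ
ΔH = Σ(broken) − Σ(formed) = 2416 − 2992 = −576 kJ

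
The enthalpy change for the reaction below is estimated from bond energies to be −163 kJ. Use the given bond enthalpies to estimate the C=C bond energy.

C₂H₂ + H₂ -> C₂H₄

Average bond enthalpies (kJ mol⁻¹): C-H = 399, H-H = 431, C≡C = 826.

D(C=C) ≈ 622 kJ/mol

Let D be the C=C bond energy.
Σ(broken) = 1×826 + 2×399 + 1×431 = 2055
Σ(formed) = 4×399 + 1×D = 1596 + D
ΔH = Σ(broken) − Σ(formed) = (2055) − (1596 + D) = +459 − D
Setting this equal to −163 kJ gives D = 622 kJ/mol.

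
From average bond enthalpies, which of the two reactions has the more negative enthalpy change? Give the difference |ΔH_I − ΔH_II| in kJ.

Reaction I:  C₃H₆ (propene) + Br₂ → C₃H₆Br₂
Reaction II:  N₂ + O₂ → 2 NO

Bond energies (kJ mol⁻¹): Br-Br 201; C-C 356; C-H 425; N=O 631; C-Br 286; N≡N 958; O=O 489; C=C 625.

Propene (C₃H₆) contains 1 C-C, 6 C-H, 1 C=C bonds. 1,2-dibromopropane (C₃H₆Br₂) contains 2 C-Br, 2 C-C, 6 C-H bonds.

Reaction I, by 287 kJ

Reaction I:
  Bonds broken (reactants):
    Br-Br: 1 × 201 = 201
    C-C: 1 × 356 = 356
    C-H: 6 × 425 = 2550
    C=C: 1 × 625 = 625
    Σ(broken) = 3732 kJ
  Bonds formed (products):
    C-Br: 2 × 286 = 572
    C-C: 2 × 356 = 712
    C-H: 6 × 425 = 2550
    Σ(formed) = 3834 kJ
  ΔH_I = 3732 − 3834 = −102 kJ
Reaction II:
  Bonds broken (reactants):
    N≡N: 1 × 958 = 958
    O=O: 1 × 489 = 489
    Σ(broken) = 1447 kJ
  Bonds formed (products):
    N=O: 2 × 631 = 1262
    Σ(formed) = 1262 kJ
  ΔH_II = 1447 − 1262 = +185 kJ
ΔH_I − ΔH_II = −287 kJ, so reaction I has the more negative ΔH; |ΔH_I − ΔH_II| = 287 kJ.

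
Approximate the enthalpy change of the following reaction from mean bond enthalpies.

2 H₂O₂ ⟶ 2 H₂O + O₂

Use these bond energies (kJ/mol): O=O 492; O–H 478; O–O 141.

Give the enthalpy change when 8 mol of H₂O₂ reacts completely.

ΔH = −840 kJ

Bonds broken (reactants):
  O–H: 4 × 478 = 1912
  O–O: 2 × 141 = 282
  Σ(broken) = 2194 kJ
Bonds formed (products):
  O–H: 4 × 478 = 1912
  O=O: 1 × 492 = 492
  Σ(formed) = 2404 kJ
ΔH = Σ(broken) − Σ(formed) = 2194 − 2404 = −210 kJ
For 4× the reaction as written: 4 × (−210) = −840 kJ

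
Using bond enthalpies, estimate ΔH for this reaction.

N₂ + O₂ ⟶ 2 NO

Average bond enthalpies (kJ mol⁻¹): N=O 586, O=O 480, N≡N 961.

Bonds broken (reactants):
  N≡N: 1 × 961 = 961
  O=O: 1 × 480 = 480
  Σ(broken) = 1441 kJ
Bonds formed (products):
  N=O: 2 × 586 = 1172
  Σ(formed) = 1172 kJ
ΔH = Σ(broken) − Σ(formed) = 1441 − 1172 = +269 kJ

ΔH ≈ +269 kJ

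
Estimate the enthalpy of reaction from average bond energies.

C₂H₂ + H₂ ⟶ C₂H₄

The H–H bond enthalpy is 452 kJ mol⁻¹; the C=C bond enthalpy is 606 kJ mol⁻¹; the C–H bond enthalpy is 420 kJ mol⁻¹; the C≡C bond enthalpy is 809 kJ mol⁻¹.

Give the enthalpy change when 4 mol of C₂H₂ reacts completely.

Bonds broken (reactants):
  C≡C: 1 × 809 = 809
  C–H: 2 × 420 = 840
  H–H: 1 × 452 = 452
  Σ(broken) = 2101 kJ
Bonds formed (products):
  C–H: 4 × 420 = 1680
  C=C: 1 × 606 = 606
  Σ(formed) = 2286 kJ
ΔH = Σ(broken) − Σ(formed) = 2101 − 2286 = −185 kJ
For 4× the reaction as written: 4 × (−185) = −740 kJ

ΔH = −740 kJ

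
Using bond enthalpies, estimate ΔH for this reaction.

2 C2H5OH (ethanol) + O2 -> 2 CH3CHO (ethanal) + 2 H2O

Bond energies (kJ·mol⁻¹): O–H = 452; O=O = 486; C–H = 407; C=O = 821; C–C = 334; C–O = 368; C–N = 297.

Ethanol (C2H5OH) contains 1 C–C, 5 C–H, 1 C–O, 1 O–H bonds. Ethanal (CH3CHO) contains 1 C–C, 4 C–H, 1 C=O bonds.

ΔH ≈ −510 kJ

Bonds broken (reactants):
  C–C: 2 × 334 = 668
  C–H: 10 × 407 = 4070
  C–O: 2 × 368 = 736
  O–H: 2 × 452 = 904
  O=O: 1 × 486 = 486
  Σ(broken) = 6864 kJ
Bonds formed (products):
  C–C: 2 × 334 = 668
  C–H: 8 × 407 = 3256
  C=O: 2 × 821 = 1642
  O–H: 4 × 452 = 1808
  Σ(formed) = 7374 kJ
ΔH = Σ(broken) − Σ(formed) = 6864 − 7374 = −510 kJ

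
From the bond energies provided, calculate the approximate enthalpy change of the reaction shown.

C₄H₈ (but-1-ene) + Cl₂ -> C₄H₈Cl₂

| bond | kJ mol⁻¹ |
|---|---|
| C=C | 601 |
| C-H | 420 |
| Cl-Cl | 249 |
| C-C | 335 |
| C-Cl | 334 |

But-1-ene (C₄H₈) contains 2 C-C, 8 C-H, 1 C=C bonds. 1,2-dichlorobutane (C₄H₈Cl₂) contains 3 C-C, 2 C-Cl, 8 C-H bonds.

Bonds broken (reactants):
  C-C: 2 × 335 = 670
  C-H: 8 × 420 = 3360
  C=C: 1 × 601 = 601
  Cl-Cl: 1 × 249 = 249
  Σ(broken) = 4880 kJ
Bonds formed (products):
  C-C: 3 × 335 = 1005
  C-Cl: 2 × 334 = 668
  C-H: 8 × 420 = 3360
  Σ(formed) = 5033 kJ
ΔH = Σ(broken) − Σ(formed) = 4880 − 5033 = −153 kJ

ΔH ≈ −153 kJ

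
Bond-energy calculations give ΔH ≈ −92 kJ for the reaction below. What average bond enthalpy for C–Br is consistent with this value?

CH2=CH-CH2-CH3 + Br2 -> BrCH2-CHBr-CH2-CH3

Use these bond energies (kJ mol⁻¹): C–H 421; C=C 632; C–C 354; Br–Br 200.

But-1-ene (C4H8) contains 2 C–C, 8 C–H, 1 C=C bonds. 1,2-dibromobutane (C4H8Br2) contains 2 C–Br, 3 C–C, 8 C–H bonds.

D(C–Br) ≈ 285 kJ/mol

Let D be the C–Br bond energy.
Σ(broken) = 1×200 + 2×354 + 8×421 + 1×632 = 4908
Σ(formed) = 2×D + 3×354 + 8×421 = 4430 + 2D
ΔH = Σ(broken) − Σ(formed) = (4908) − (4430 + 2D) = +478 − 2D
Setting this equal to −92 kJ gives 2D = 570, so D = 285 kJ/mol.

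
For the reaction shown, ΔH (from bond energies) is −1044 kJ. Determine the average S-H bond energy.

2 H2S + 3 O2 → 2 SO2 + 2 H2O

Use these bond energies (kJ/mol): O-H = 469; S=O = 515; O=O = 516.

Let D be the S-H bond energy.
Σ(broken) = 3×516 + 4×D = 1548 + 4D
Σ(formed) = 4×469 + 4×515 = 3936
ΔH = Σ(broken) − Σ(formed) = (1548 + 4D) − (3936) = −2388 + 4D
Setting this equal to −1044 kJ gives 4D = 1344, so D = 336 kJ/mol.

D(S-H) ≈ 336 kJ/mol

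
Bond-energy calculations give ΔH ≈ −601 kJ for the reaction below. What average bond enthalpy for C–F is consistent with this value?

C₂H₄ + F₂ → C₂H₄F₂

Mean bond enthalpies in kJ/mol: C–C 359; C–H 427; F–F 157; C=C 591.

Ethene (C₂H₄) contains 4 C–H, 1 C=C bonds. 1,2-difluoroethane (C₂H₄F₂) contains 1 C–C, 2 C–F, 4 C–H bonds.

Let D be the C–F bond energy.
Σ(broken) = 4×427 + 1×591 + 1×157 = 2456
Σ(formed) = 1×359 + 2×D + 4×427 = 2067 + 2D
ΔH = Σ(broken) − Σ(formed) = (2456) − (2067 + 2D) = +389 − 2D
Setting this equal to −601 kJ gives 2D = 990, so D = 495 kJ/mol.

D(C–F) ≈ 495 kJ/mol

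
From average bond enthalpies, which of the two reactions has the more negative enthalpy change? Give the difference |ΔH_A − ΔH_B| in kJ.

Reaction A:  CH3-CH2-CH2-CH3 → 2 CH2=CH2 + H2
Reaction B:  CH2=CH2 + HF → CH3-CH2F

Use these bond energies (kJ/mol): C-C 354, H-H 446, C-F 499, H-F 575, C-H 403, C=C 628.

Reaction A:
  Bonds broken (reactants):
    C-C: 3 × 354 = 1062
    C-H: 10 × 403 = 4030
    Σ(broken) = 5092 kJ
  Bonds formed (products):
    C-H: 8 × 403 = 3224
    C=C: 2 × 628 = 1256
    H-H: 1 × 446 = 446
    Σ(formed) = 4926 kJ
  ΔH_A = 5092 − 4926 = +166 kJ
Reaction B:
  Bonds broken (reactants):
    C-H: 4 × 403 = 1612
    C=C: 1 × 628 = 628
    H-F: 1 × 575 = 575
    Σ(broken) = 2815 kJ
  Bonds formed (products):
    C-C: 1 × 354 = 354
    C-F: 1 × 499 = 499
    C-H: 5 × 403 = 2015
    Σ(formed) = 2868 kJ
  ΔH_B = 2815 − 2868 = −53 kJ
ΔH_A − ΔH_B = +219 kJ, so reaction B has the more negative ΔH; |ΔH_A − ΔH_B| = 219 kJ.

Reaction B, by 219 kJ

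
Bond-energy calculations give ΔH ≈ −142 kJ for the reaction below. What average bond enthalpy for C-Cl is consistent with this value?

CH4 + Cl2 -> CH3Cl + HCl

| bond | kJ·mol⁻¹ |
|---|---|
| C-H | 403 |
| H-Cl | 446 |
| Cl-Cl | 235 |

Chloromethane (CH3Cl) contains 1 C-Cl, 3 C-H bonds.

Let D be the C-Cl bond energy.
Σ(broken) = 4×403 + 1×235 = 1847
Σ(formed) = 1×D + 3×403 + 1×446 = 1655 + D
ΔH = Σ(broken) − Σ(formed) = (1847) − (1655 + D) = +192 − D
Setting this equal to −142 kJ gives D = 334 kJ/mol.

D(C-Cl) ≈ 334 kJ/mol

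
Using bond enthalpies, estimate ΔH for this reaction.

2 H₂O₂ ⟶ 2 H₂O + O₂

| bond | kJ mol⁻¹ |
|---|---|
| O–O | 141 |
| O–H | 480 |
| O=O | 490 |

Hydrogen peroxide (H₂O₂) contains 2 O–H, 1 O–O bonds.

ΔH ≈ −208 kJ

Bonds broken (reactants):
  O–H: 4 × 480 = 1920
  O–O: 2 × 141 = 282
  Σ(broken) = 2202 kJ
Bonds formed (products):
  O–H: 4 × 480 = 1920
  O=O: 1 × 490 = 490
  Σ(formed) = 2410 kJ
ΔH = Σ(broken) − Σ(formed) = 2202 − 2410 = −208 kJ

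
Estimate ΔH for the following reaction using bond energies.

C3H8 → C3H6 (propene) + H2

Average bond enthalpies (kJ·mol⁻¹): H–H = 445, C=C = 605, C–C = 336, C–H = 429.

ΔH ≈ +144 kJ

Bonds broken (reactants):
  C–C: 2 × 336 = 672
  C–H: 8 × 429 = 3432
  Σ(broken) = 4104 kJ
Bonds formed (products):
  C–C: 1 × 336 = 336
  C–H: 6 × 429 = 2574
  C=C: 1 × 605 = 605
  H–H: 1 × 445 = 445
  Σ(formed) = 3960 kJ
ΔH = Σ(broken) − Σ(formed) = 4104 − 3960 = +144 kJ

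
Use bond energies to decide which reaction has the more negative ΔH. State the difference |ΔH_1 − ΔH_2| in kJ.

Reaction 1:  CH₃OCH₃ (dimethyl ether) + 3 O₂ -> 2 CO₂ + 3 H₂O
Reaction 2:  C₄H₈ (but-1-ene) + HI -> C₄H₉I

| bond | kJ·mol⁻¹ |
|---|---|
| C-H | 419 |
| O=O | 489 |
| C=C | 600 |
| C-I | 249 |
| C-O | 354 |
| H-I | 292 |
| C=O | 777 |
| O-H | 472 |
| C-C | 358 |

Reaction 1, by 1117 kJ

Reaction 1:
  Bonds broken (reactants):
    C-H: 6 × 419 = 2514
    C-O: 2 × 354 = 708
    O=O: 3 × 489 = 1467
    Σ(broken) = 4689 kJ
  Bonds formed (products):
    C=O: 4 × 777 = 3108
    O-H: 6 × 472 = 2832
    Σ(formed) = 5940 kJ
  ΔH_1 = 4689 − 5940 = −1251 kJ
Reaction 2:
  Bonds broken (reactants):
    C-C: 2 × 358 = 716
    C-H: 8 × 419 = 3352
    C=C: 1 × 600 = 600
    H-I: 1 × 292 = 292
    Σ(broken) = 4960 kJ
  Bonds formed (products):
    C-C: 3 × 358 = 1074
    C-H: 9 × 419 = 3771
    C-I: 1 × 249 = 249
    Σ(formed) = 5094 kJ
  ΔH_2 = 4960 − 5094 = −134 kJ
ΔH_1 − ΔH_2 = −1117 kJ, so reaction 1 has the more negative ΔH; |ΔH_1 − ΔH_2| = 1117 kJ.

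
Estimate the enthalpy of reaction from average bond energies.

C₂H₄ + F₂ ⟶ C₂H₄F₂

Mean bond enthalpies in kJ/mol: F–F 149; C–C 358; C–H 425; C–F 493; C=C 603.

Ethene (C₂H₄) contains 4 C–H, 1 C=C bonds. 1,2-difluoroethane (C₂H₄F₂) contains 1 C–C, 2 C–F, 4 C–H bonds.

ΔH ≈ −592 kJ

Bonds broken (reactants):
  C–H: 4 × 425 = 1700
  C=C: 1 × 603 = 603
  F–F: 1 × 149 = 149
  Σ(broken) = 2452 kJ
Bonds formed (products):
  C–C: 1 × 358 = 358
  C–F: 2 × 493 = 986
  C–H: 4 × 425 = 1700
  Σ(formed) = 3044 kJ
ΔH = Σ(broken) − Σ(formed) = 2452 − 3044 = −592 kJ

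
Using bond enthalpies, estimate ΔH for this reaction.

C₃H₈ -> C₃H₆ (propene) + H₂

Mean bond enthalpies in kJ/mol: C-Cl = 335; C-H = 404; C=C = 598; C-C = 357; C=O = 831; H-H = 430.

Bonds broken (reactants):
  C-C: 2 × 357 = 714
  C-H: 8 × 404 = 3232
  Σ(broken) = 3946 kJ
Bonds formed (products):
  C-C: 1 × 357 = 357
  C-H: 6 × 404 = 2424
  C=C: 1 × 598 = 598
  H-H: 1 × 430 = 430
  Σ(formed) = 3809 kJ
ΔH = Σ(broken) − Σ(formed) = 3946 − 3809 = +137 kJ

ΔH ≈ +137 kJ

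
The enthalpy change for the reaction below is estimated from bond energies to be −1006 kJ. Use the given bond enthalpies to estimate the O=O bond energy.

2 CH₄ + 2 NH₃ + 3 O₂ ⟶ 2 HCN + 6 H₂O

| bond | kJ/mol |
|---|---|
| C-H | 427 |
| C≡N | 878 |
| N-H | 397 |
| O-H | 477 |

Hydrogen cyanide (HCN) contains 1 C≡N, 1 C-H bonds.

D(O=O) ≈ 510 kJ/mol

Let D be the O=O bond energy.
Σ(broken) = 8×427 + 6×397 + 3×D = 5798 + 3D
Σ(formed) = 2×878 + 2×427 + 12×477 = 8334
ΔH = Σ(broken) − Σ(formed) = (5798 + 3D) − (8334) = −2536 + 3D
Setting this equal to −1006 kJ gives 3D = 1530, so D = 510 kJ/mol.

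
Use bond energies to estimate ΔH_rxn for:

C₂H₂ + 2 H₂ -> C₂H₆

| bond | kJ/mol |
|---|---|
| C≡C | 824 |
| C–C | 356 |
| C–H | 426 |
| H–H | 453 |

Bonds broken (reactants):
  C≡C: 1 × 824 = 824
  C–H: 2 × 426 = 852
  H–H: 2 × 453 = 906
  Σ(broken) = 2582 kJ
Bonds formed (products):
  C–C: 1 × 356 = 356
  C–H: 6 × 426 = 2556
  Σ(formed) = 2912 kJ
ΔH = Σ(broken) − Σ(formed) = 2582 − 2912 = −330 kJ

ΔH ≈ −330 kJ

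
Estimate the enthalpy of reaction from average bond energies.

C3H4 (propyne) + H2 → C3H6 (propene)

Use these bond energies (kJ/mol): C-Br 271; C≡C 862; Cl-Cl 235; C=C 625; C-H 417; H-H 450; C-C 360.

Bonds broken (reactants):
  C≡C: 1 × 862 = 862
  C-C: 1 × 360 = 360
  C-H: 4 × 417 = 1668
  H-H: 1 × 450 = 450
  Σ(broken) = 3340 kJ
Bonds formed (products):
  C-C: 1 × 360 = 360
  C-H: 6 × 417 = 2502
  C=C: 1 × 625 = 625
  Σ(formed) = 3487 kJ
ΔH = Σ(broken) − Σ(formed) = 3340 − 3487 = −147 kJ

ΔH ≈ −147 kJ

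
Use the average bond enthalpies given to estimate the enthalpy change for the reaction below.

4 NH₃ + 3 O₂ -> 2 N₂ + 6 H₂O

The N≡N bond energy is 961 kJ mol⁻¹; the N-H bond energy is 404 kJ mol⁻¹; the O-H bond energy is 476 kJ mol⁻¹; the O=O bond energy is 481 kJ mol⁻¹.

Bonds broken (reactants):
  N-H: 12 × 404 = 4848
  O=O: 3 × 481 = 1443
  Σ(broken) = 6291 kJ
Bonds formed (products):
  N≡N: 2 × 961 = 1922
  O-H: 12 × 476 = 5712
  Σ(formed) = 7634 kJ
ΔH = Σ(broken) − Σ(formed) = 6291 − 7634 = −1343 kJ

ΔH ≈ −1343 kJ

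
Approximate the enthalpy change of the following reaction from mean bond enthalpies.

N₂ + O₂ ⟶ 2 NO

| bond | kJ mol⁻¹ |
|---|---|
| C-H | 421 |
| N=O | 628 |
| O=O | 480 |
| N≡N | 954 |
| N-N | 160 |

ΔH ≈ +178 kJ

Bonds broken (reactants):
  N≡N: 1 × 954 = 954
  O=O: 1 × 480 = 480
  Σ(broken) = 1434 kJ
Bonds formed (products):
  N=O: 2 × 628 = 1256
  Σ(formed) = 1256 kJ
ΔH = Σ(broken) − Σ(formed) = 1434 − 1256 = +178 kJ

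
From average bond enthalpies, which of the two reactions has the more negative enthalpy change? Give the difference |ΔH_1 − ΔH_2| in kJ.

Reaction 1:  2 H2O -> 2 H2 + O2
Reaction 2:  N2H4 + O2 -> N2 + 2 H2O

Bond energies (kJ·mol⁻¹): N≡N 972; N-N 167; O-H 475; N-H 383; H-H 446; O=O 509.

Reaction 1:
  Bonds broken (reactants):
    O-H: 4 × 475 = 1900
    Σ(broken) = 1900 kJ
  Bonds formed (products):
    H-H: 2 × 446 = 892
    O=O: 1 × 509 = 509
    Σ(formed) = 1401 kJ
  ΔH_1 = 1900 − 1401 = +499 kJ
Reaction 2:
  Bonds broken (reactants):
    N-H: 4 × 383 = 1532
    N-N: 1 × 167 = 167
    O=O: 1 × 509 = 509
    Σ(broken) = 2208 kJ
  Bonds formed (products):
    N≡N: 1 × 972 = 972
    O-H: 4 × 475 = 1900
    Σ(formed) = 2872 kJ
  ΔH_2 = 2208 − 2872 = −664 kJ
ΔH_1 − ΔH_2 = +1163 kJ, so reaction 2 has the more negative ΔH; |ΔH_1 − ΔH_2| = 1163 kJ.

Reaction 2, by 1163 kJ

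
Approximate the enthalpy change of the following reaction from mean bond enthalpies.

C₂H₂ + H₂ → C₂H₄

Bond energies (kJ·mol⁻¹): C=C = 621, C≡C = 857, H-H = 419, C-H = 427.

Bonds broken (reactants):
  C≡C: 1 × 857 = 857
  C-H: 2 × 427 = 854
  H-H: 1 × 419 = 419
  Σ(broken) = 2130 kJ
Bonds formed (products):
  C-H: 4 × 427 = 1708
  C=C: 1 × 621 = 621
  Σ(formed) = 2329 kJ
ΔH = Σ(broken) − Σ(formed) = 2130 − 2329 = −199 kJ

ΔH ≈ −199 kJ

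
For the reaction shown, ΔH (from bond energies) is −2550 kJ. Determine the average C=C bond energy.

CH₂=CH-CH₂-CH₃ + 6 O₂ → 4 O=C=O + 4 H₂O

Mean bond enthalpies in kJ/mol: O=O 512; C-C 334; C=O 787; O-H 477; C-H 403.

D(C=C) ≈ 598 kJ/mol

Let D be the C=C bond energy.
Σ(broken) = 2×334 + 8×403 + 1×D + 6×512 = 6964 + D
Σ(formed) = 8×787 + 8×477 = 10112
ΔH = Σ(broken) − Σ(formed) = (6964 + D) − (10112) = −3148 + D
Setting this equal to −2550 kJ gives D = 598 kJ/mol.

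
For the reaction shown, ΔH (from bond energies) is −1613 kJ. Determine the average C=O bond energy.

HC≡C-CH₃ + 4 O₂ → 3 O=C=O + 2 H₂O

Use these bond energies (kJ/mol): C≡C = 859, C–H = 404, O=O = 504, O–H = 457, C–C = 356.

Let D be the C=O bond energy.
Σ(broken) = 1×859 + 1×356 + 4×404 + 4×504 = 4847
Σ(formed) = 6×D + 4×457 = 1828 + 6D
ΔH = Σ(broken) − Σ(formed) = (4847) − (1828 + 6D) = +3019 − 6D
Setting this equal to −1613 kJ gives 6D = 4632, so D = 772 kJ/mol.

D(C=O) ≈ 772 kJ/mol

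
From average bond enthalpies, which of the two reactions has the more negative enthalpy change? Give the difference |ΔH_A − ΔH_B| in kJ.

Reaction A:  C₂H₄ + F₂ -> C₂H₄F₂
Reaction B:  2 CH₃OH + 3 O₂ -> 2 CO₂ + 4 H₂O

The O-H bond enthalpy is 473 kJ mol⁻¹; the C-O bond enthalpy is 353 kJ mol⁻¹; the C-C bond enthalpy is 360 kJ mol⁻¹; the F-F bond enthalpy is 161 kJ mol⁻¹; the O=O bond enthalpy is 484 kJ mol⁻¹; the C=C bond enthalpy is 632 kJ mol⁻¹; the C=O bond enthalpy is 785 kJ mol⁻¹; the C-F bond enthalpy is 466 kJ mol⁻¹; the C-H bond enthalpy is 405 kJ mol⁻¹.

Reaction A:
  Bonds broken (reactants):
    C-H: 4 × 405 = 1620
    C=C: 1 × 632 = 632
    F-F: 1 × 161 = 161
    Σ(broken) = 2413 kJ
  Bonds formed (products):
    C-C: 1 × 360 = 360
    C-F: 2 × 466 = 932
    C-H: 4 × 405 = 1620
    Σ(formed) = 2912 kJ
  ΔH_A = 2413 − 2912 = −499 kJ
Reaction B:
  Bonds broken (reactants):
    C-H: 6 × 405 = 2430
    C-O: 2 × 353 = 706
    O-H: 2 × 473 = 946
    O=O: 3 × 484 = 1452
    Σ(broken) = 5534 kJ
  Bonds formed (products):
    C=O: 4 × 785 = 3140
    O-H: 8 × 473 = 3784
    Σ(formed) = 6924 kJ
  ΔH_B = 5534 − 6924 = −1390 kJ
ΔH_A − ΔH_B = +891 kJ, so reaction B has the more negative ΔH; |ΔH_A − ΔH_B| = 891 kJ.

Reaction B, by 891 kJ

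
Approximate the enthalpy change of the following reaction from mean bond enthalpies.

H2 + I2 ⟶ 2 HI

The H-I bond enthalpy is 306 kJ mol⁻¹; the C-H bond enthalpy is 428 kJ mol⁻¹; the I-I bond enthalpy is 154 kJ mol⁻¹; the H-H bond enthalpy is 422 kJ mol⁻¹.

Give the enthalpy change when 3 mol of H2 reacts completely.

ΔH = −108 kJ

Bonds broken (reactants):
  H-H: 1 × 422 = 422
  I-I: 1 × 154 = 154
  Σ(broken) = 576 kJ
Bonds formed (products):
  H-I: 2 × 306 = 612
  Σ(formed) = 612 kJ
ΔH = Σ(broken) − Σ(formed) = 576 − 612 = −36 kJ
For 3× the reaction as written: 3 × (−36) = −108 kJ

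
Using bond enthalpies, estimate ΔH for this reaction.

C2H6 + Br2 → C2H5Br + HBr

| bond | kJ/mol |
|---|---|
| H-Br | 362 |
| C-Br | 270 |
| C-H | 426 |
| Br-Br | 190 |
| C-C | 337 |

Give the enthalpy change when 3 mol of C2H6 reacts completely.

ΔH = −48 kJ

Bonds broken (reactants):
  Br-Br: 1 × 190 = 190
  C-C: 1 × 337 = 337
  C-H: 6 × 426 = 2556
  Σ(broken) = 3083 kJ
Bonds formed (products):
  C-Br: 1 × 270 = 270
  C-C: 1 × 337 = 337
  C-H: 5 × 426 = 2130
  H-Br: 1 × 362 = 362
  Σ(formed) = 3099 kJ
ΔH = Σ(broken) − Σ(formed) = 3083 − 3099 = −16 kJ
For 3× the reaction as written: 3 × (−16) = −48 kJ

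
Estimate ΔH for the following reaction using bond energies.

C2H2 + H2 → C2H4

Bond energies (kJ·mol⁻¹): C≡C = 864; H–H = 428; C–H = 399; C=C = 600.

Bonds broken (reactants):
  C≡C: 1 × 864 = 864
  C–H: 2 × 399 = 798
  H–H: 1 × 428 = 428
  Σ(broken) = 2090 kJ
Bonds formed (products):
  C–H: 4 × 399 = 1596
  C=C: 1 × 600 = 600
  Σ(formed) = 2196 kJ
ΔH = Σ(broken) − Σ(formed) = 2090 − 2196 = −106 kJ

ΔH ≈ −106 kJ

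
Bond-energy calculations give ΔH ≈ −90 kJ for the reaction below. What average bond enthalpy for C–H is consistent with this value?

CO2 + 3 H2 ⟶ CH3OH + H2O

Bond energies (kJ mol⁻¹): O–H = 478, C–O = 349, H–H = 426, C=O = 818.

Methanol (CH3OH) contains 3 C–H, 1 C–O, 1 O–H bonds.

D(C–H) ≈ 407 kJ/mol

Let D be the C–H bond energy.
Σ(broken) = 2×818 + 3×426 = 2914
Σ(formed) = 3×D + 1×349 + 3×478 = 1783 + 3D
ΔH = Σ(broken) − Σ(formed) = (2914) − (1783 + 3D) = +1131 − 3D
Setting this equal to −90 kJ gives 3D = 1221, so D = 407 kJ/mol.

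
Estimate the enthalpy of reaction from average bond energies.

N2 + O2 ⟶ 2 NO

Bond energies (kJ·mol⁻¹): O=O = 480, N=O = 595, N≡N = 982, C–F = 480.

ΔH ≈ +272 kJ

Bonds broken (reactants):
  N≡N: 1 × 982 = 982
  O=O: 1 × 480 = 480
  Σ(broken) = 1462 kJ
Bonds formed (products):
  N=O: 2 × 595 = 1190
  Σ(formed) = 1190 kJ
ΔH = Σ(broken) − Σ(formed) = 1462 − 1190 = +272 kJ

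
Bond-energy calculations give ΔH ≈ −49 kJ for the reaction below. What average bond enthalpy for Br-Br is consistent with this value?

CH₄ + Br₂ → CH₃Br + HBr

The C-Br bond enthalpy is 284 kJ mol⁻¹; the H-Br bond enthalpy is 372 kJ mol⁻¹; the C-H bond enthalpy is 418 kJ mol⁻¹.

D(Br-Br) ≈ 189 kJ/mol

Let D be the Br-Br bond energy.
Σ(broken) = 1×D + 4×418 = 1672 + D
Σ(formed) = 1×284 + 3×418 + 1×372 = 1910
ΔH = Σ(broken) − Σ(formed) = (1672 + D) − (1910) = −238 + D
Setting this equal to −49 kJ gives D = 189 kJ/mol.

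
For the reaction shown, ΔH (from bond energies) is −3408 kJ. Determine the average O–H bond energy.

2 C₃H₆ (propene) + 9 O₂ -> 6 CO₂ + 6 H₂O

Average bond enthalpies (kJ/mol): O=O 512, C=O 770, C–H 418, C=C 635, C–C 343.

D(O–H) ≈ 479 kJ/mol

Let D be the O–H bond energy.
Σ(broken) = 2×343 + 12×418 + 2×635 + 9×512 = 11580
Σ(formed) = 12×770 + 12×D = 9240 + 12D
ΔH = Σ(broken) − Σ(formed) = (11580) − (9240 + 12D) = +2340 − 12D
Setting this equal to −3408 kJ gives 12D = 5748, so D = 479 kJ/mol.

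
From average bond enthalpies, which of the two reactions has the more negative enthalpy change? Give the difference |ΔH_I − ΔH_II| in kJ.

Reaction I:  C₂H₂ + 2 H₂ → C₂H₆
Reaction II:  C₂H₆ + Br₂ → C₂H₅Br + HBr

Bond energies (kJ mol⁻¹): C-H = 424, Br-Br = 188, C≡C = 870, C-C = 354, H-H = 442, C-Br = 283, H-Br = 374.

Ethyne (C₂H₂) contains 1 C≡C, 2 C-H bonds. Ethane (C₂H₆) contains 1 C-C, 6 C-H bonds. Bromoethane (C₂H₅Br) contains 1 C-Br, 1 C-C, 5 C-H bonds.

Reaction I:
  Bonds broken (reactants):
    C≡C: 1 × 870 = 870
    C-H: 2 × 424 = 848
    H-H: 2 × 442 = 884
    Σ(broken) = 2602 kJ
  Bonds formed (products):
    C-C: 1 × 354 = 354
    C-H: 6 × 424 = 2544
    Σ(formed) = 2898 kJ
  ΔH_I = 2602 − 2898 = −296 kJ
Reaction II:
  Bonds broken (reactants):
    Br-Br: 1 × 188 = 188
    C-C: 1 × 354 = 354
    C-H: 6 × 424 = 2544
    Σ(broken) = 3086 kJ
  Bonds formed (products):
    C-Br: 1 × 283 = 283
    C-C: 1 × 354 = 354
    C-H: 5 × 424 = 2120
    H-Br: 1 × 374 = 374
    Σ(formed) = 3131 kJ
  ΔH_II = 3086 − 3131 = −45 kJ
ΔH_I − ΔH_II = −251 kJ, so reaction I has the more negative ΔH; |ΔH_I − ΔH_II| = 251 kJ.

Reaction I, by 251 kJ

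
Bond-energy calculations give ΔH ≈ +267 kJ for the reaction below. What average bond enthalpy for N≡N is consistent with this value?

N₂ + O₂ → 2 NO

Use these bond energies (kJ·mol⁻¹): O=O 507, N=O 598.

Let D be the N≡N bond energy.
Σ(broken) = 1×D + 1×507 = 507 + D
Σ(formed) = 2×598 = 1196
ΔH = Σ(broken) − Σ(formed) = (507 + D) − (1196) = −689 + D
Setting this equal to +267 kJ gives D = 956 kJ/mol.

D(N≡N) ≈ 956 kJ/mol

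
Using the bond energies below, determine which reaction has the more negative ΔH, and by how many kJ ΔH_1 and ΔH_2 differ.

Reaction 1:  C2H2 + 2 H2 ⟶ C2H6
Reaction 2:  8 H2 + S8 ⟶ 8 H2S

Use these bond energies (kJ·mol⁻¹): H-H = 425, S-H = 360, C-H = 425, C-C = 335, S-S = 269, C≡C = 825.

Reaction 1:
  Bonds broken (reactants):
    C≡C: 1 × 825 = 825
    C-H: 2 × 425 = 850
    H-H: 2 × 425 = 850
    Σ(broken) = 2525 kJ
  Bonds formed (products):
    C-C: 1 × 335 = 335
    C-H: 6 × 425 = 2550
    Σ(formed) = 2885 kJ
  ΔH_1 = 2525 − 2885 = −360 kJ
Reaction 2:
  Bonds broken (reactants):
    H-H: 8 × 425 = 3400
    S-S: 8 × 269 = 2152
    Σ(broken) = 5552 kJ
  Bonds formed (products):
    S-H: 16 × 360 = 5760
    Σ(formed) = 5760 kJ
  ΔH_2 = 5552 − 5760 = −208 kJ
ΔH_1 − ΔH_2 = −152 kJ, so reaction 1 has the more negative ΔH; |ΔH_1 − ΔH_2| = 152 kJ.

Reaction 1, by 152 kJ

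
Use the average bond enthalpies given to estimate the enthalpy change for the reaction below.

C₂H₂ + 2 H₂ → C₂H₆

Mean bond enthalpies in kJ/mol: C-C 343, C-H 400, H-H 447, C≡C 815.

Bonds broken (reactants):
  C≡C: 1 × 815 = 815
  C-H: 2 × 400 = 800
  H-H: 2 × 447 = 894
  Σ(broken) = 2509 kJ
Bonds formed (products):
  C-C: 1 × 343 = 343
  C-H: 6 × 400 = 2400
  Σ(formed) = 2743 kJ
ΔH = Σ(broken) − Σ(formed) = 2509 − 2743 = −234 kJ

ΔH ≈ −234 kJ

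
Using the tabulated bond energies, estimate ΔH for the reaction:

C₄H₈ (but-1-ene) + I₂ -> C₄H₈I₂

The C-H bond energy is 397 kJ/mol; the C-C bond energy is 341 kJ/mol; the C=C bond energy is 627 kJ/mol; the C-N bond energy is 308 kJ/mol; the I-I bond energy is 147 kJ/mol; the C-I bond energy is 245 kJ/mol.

ΔH ≈ −57 kJ

Bonds broken (reactants):
  C-C: 2 × 341 = 682
  C-H: 8 × 397 = 3176
  C=C: 1 × 627 = 627
  I-I: 1 × 147 = 147
  Σ(broken) = 4632 kJ
Bonds formed (products):
  C-C: 3 × 341 = 1023
  C-H: 8 × 397 = 3176
  C-I: 2 × 245 = 490
  Σ(formed) = 4689 kJ
ΔH = Σ(broken) − Σ(formed) = 4632 − 4689 = −57 kJ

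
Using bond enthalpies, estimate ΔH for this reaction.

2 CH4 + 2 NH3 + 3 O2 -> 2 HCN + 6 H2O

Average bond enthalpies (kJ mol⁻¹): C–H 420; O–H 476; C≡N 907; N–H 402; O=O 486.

Bonds broken (reactants):
  C–H: 8 × 420 = 3360
  N–H: 6 × 402 = 2412
  O=O: 3 × 486 = 1458
  Σ(broken) = 7230 kJ
Bonds formed (products):
  C≡N: 2 × 907 = 1814
  C–H: 2 × 420 = 840
  O–H: 12 × 476 = 5712
  Σ(formed) = 8366 kJ
ΔH = Σ(broken) − Σ(formed) = 7230 − 8366 = −1136 kJ

ΔH ≈ −1136 kJ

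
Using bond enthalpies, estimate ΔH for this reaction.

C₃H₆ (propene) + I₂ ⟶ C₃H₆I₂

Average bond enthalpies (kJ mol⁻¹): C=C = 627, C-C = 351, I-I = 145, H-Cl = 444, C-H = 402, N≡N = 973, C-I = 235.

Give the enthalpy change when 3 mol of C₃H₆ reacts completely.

ΔH = −147 kJ

Bonds broken (reactants):
  C-C: 1 × 351 = 351
  C-H: 6 × 402 = 2412
  C=C: 1 × 627 = 627
  I-I: 1 × 145 = 145
  Σ(broken) = 3535 kJ
Bonds formed (products):
  C-C: 2 × 351 = 702
  C-H: 6 × 402 = 2412
  C-I: 2 × 235 = 470
  Σ(formed) = 3584 kJ
ΔH = Σ(broken) − Σ(formed) = 3535 − 3584 = −49 kJ
For 3× the reaction as written: 3 × (−49) = −147 kJ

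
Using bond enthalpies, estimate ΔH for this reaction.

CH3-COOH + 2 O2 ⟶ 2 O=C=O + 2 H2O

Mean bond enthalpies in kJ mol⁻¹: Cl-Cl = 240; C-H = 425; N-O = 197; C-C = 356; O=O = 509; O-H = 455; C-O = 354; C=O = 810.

ΔH ≈ −792 kJ

Bonds broken (reactants):
  C-C: 1 × 356 = 356
  C-H: 3 × 425 = 1275
  C-O: 1 × 354 = 354
  C=O: 1 × 810 = 810
  O-H: 1 × 455 = 455
  O=O: 2 × 509 = 1018
  Σ(broken) = 4268 kJ
Bonds formed (products):
  C=O: 4 × 810 = 3240
  O-H: 4 × 455 = 1820
  Σ(formed) = 5060 kJ
ΔH = Σ(broken) − Σ(formed) = 4268 − 5060 = −792 kJ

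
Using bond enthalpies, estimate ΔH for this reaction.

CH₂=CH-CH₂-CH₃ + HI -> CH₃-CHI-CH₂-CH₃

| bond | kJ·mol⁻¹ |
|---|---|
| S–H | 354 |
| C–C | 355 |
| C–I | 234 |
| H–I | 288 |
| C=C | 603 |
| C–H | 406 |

Bonds broken (reactants):
  C–C: 2 × 355 = 710
  C–H: 8 × 406 = 3248
  C=C: 1 × 603 = 603
  H–I: 1 × 288 = 288
  Σ(broken) = 4849 kJ
Bonds formed (products):
  C–C: 3 × 355 = 1065
  C–H: 9 × 406 = 3654
  C–I: 1 × 234 = 234
  Σ(formed) = 4953 kJ
ΔH = Σ(broken) − Σ(formed) = 4849 − 4953 = −104 kJ

ΔH ≈ −104 kJ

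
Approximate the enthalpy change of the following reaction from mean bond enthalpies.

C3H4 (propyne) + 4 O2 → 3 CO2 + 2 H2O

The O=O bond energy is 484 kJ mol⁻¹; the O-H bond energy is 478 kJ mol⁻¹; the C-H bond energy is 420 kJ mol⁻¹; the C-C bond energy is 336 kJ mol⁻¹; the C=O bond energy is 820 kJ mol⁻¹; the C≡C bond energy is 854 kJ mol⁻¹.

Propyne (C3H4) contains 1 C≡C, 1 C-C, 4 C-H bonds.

Bonds broken (reactants):
  C≡C: 1 × 854 = 854
  C-C: 1 × 336 = 336
  C-H: 4 × 420 = 1680
  O=O: 4 × 484 = 1936
  Σ(broken) = 4806 kJ
Bonds formed (products):
  C=O: 6 × 820 = 4920
  O-H: 4 × 478 = 1912
  Σ(formed) = 6832 kJ
ΔH = Σ(broken) − Σ(formed) = 4806 − 6832 = −2026 kJ

ΔH ≈ −2026 kJ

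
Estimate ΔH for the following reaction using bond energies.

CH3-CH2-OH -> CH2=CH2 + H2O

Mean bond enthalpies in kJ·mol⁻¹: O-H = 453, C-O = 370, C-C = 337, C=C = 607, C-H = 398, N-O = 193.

Bonds broken (reactants):
  C-C: 1 × 337 = 337
  C-H: 5 × 398 = 1990
  C-O: 1 × 370 = 370
  O-H: 1 × 453 = 453
  Σ(broken) = 3150 kJ
Bonds formed (products):
  C-H: 4 × 398 = 1592
  C=C: 1 × 607 = 607
  O-H: 2 × 453 = 906
  Σ(formed) = 3105 kJ
ΔH = Σ(broken) − Σ(formed) = 3150 − 3105 = +45 kJ

ΔH ≈ +45 kJ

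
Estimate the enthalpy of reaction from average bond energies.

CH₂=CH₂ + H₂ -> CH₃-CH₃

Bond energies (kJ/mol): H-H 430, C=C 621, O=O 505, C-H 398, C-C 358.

ΔH ≈ −103 kJ

Bonds broken (reactants):
  C-H: 4 × 398 = 1592
  C=C: 1 × 621 = 621
  H-H: 1 × 430 = 430
  Σ(broken) = 2643 kJ
Bonds formed (products):
  C-C: 1 × 358 = 358
  C-H: 6 × 398 = 2388
  Σ(formed) = 2746 kJ
ΔH = Σ(broken) − Σ(formed) = 2643 − 2746 = −103 kJ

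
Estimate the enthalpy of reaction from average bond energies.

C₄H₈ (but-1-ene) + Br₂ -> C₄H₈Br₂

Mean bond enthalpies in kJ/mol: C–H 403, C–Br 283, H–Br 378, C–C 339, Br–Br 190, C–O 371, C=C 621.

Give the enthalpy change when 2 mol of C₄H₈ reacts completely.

Bonds broken (reactants):
  Br–Br: 1 × 190 = 190
  C–C: 2 × 339 = 678
  C–H: 8 × 403 = 3224
  C=C: 1 × 621 = 621
  Σ(broken) = 4713 kJ
Bonds formed (products):
  C–Br: 2 × 283 = 566
  C–C: 3 × 339 = 1017
  C–H: 8 × 403 = 3224
  Σ(formed) = 4807 kJ
ΔH = Σ(broken) − Σ(formed) = 4713 − 4807 = −94 kJ
For 2× the reaction as written: 2 × (−94) = −188 kJ

ΔH = −188 kJ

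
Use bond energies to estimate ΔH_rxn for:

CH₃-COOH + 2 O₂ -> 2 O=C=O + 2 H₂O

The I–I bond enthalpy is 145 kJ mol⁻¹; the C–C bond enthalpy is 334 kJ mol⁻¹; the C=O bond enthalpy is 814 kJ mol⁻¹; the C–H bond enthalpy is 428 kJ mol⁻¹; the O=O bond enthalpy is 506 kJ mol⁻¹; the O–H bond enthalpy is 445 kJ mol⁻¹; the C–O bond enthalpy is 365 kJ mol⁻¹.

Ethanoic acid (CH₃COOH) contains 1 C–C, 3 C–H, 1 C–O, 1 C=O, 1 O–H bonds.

Bonds broken (reactants):
  C–C: 1 × 334 = 334
  C–H: 3 × 428 = 1284
  C–O: 1 × 365 = 365
  C=O: 1 × 814 = 814
  O–H: 1 × 445 = 445
  O=O: 2 × 506 = 1012
  Σ(broken) = 4254 kJ
Bonds formed (products):
  C=O: 4 × 814 = 3256
  O–H: 4 × 445 = 1780
  Σ(formed) = 5036 kJ
ΔH = Σ(broken) − Σ(formed) = 4254 − 5036 = −782 kJ

ΔH ≈ −782 kJ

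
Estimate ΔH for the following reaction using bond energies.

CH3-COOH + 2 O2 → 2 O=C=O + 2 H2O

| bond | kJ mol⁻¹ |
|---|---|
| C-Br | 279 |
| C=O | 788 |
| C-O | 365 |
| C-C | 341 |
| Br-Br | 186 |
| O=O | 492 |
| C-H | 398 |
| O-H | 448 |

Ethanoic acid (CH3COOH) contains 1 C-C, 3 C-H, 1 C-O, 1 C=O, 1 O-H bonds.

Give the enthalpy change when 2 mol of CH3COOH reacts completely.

Bonds broken (reactants):
  C-C: 1 × 341 = 341
  C-H: 3 × 398 = 1194
  C-O: 1 × 365 = 365
  C=O: 1 × 788 = 788
  O-H: 1 × 448 = 448
  O=O: 2 × 492 = 984
  Σ(broken) = 4120 kJ
Bonds formed (products):
  C=O: 4 × 788 = 3152
  O-H: 4 × 448 = 1792
  Σ(formed) = 4944 kJ
ΔH = Σ(broken) − Σ(formed) = 4120 − 4944 = −824 kJ
For 2× the reaction as written: 2 × (−824) = −1648 kJ

ΔH = −1648 kJ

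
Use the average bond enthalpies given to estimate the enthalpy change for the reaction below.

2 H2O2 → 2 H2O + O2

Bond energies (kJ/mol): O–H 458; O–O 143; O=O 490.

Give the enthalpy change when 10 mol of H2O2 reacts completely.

ΔH = −1020 kJ

Bonds broken (reactants):
  O–H: 4 × 458 = 1832
  O–O: 2 × 143 = 286
  Σ(broken) = 2118 kJ
Bonds formed (products):
  O–H: 4 × 458 = 1832
  O=O: 1 × 490 = 490
  Σ(formed) = 2322 kJ
ΔH = Σ(broken) − Σ(formed) = 2118 − 2322 = −204 kJ
For 5× the reaction as written: 5 × (−204) = −1020 kJ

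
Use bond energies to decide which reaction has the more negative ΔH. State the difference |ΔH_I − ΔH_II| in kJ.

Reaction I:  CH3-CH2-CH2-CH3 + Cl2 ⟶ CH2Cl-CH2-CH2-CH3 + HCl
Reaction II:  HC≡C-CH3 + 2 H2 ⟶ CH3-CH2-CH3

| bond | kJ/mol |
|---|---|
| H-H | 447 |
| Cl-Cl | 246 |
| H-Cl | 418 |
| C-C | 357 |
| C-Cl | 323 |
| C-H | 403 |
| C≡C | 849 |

Reaction II, by 134 kJ

Reaction I:
  Bonds broken (reactants):
    C-C: 3 × 357 = 1071
    C-H: 10 × 403 = 4030
    Cl-Cl: 1 × 246 = 246
    Σ(broken) = 5347 kJ
  Bonds formed (products):
    C-C: 3 × 357 = 1071
    C-Cl: 1 × 323 = 323
    C-H: 9 × 403 = 3627
    H-Cl: 1 × 418 = 418
    Σ(formed) = 5439 kJ
  ΔH_I = 5347 − 5439 = −92 kJ
Reaction II:
  Bonds broken (reactants):
    C≡C: 1 × 849 = 849
    C-C: 1 × 357 = 357
    C-H: 4 × 403 = 1612
    H-H: 2 × 447 = 894
    Σ(broken) = 3712 kJ
  Bonds formed (products):
    C-C: 2 × 357 = 714
    C-H: 8 × 403 = 3224
    Σ(formed) = 3938 kJ
  ΔH_II = 3712 − 3938 = −226 kJ
ΔH_I − ΔH_II = +134 kJ, so reaction II has the more negative ΔH; |ΔH_I − ΔH_II| = 134 kJ.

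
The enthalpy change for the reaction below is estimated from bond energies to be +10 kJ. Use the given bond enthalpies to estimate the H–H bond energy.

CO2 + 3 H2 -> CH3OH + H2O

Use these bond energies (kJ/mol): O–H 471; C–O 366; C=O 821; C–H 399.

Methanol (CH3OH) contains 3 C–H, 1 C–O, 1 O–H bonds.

Let D be the H–H bond energy.
Σ(broken) = 2×821 + 3×D = 1642 + 3D
Σ(formed) = 3×399 + 1×366 + 3×471 = 2976
ΔH = Σ(broken) − Σ(formed) = (1642 + 3D) − (2976) = −1334 + 3D
Setting this equal to +10 kJ gives 3D = 1344, so D = 448 kJ/mol.

D(H–H) ≈ 448 kJ/mol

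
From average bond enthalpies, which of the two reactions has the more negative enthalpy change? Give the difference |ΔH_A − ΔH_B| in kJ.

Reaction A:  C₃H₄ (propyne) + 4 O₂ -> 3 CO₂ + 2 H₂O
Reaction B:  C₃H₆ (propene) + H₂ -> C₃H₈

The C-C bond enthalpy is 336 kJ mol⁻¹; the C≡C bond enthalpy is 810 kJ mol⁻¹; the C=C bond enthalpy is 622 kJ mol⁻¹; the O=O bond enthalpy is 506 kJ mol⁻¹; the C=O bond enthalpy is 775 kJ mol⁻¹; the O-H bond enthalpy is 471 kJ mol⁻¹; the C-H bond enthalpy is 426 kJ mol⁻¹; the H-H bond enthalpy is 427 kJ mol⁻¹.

Reaction A, by 1521 kJ

Reaction A:
  Bonds broken (reactants):
    C≡C: 1 × 810 = 810
    C-C: 1 × 336 = 336
    C-H: 4 × 426 = 1704
    O=O: 4 × 506 = 2024
    Σ(broken) = 4874 kJ
  Bonds formed (products):
    C=O: 6 × 775 = 4650
    O-H: 4 × 471 = 1884
    Σ(formed) = 6534 kJ
  ΔH_A = 4874 − 6534 = −1660 kJ
Reaction B:
  Bonds broken (reactants):
    C-C: 1 × 336 = 336
    C-H: 6 × 426 = 2556
    C=C: 1 × 622 = 622
    H-H: 1 × 427 = 427
    Σ(broken) = 3941 kJ
  Bonds formed (products):
    C-C: 2 × 336 = 672
    C-H: 8 × 426 = 3408
    Σ(formed) = 4080 kJ
  ΔH_B = 3941 − 4080 = −139 kJ
ΔH_A − ΔH_B = −1521 kJ, so reaction A has the more negative ΔH; |ΔH_A − ΔH_B| = 1521 kJ.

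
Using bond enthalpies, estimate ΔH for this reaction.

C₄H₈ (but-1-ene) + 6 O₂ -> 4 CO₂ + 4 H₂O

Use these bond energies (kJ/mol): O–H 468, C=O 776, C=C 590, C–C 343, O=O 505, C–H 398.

Bonds broken (reactants):
  C–C: 2 × 343 = 686
  C–H: 8 × 398 = 3184
  C=C: 1 × 590 = 590
  O=O: 6 × 505 = 3030
  Σ(broken) = 7490 kJ
Bonds formed (products):
  C=O: 8 × 776 = 6208
  O–H: 8 × 468 = 3744
  Σ(formed) = 9952 kJ
ΔH = Σ(broken) − Σ(formed) = 7490 − 9952 = −2462 kJ

ΔH ≈ −2462 kJ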